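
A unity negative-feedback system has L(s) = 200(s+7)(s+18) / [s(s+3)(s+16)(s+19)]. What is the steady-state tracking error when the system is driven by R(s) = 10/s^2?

L(s) has one factor of s in the denominator, so the system is type 1.
K_v = lim_{s→0} s·L(s) = 200·7·18 / (3·16·19) = 525/19.
e_ss = 10/K_v = 10/(525/19) = 38/105.

38/105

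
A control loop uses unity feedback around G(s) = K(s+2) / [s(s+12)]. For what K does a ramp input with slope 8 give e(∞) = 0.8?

The open loop has one pole at the origin → type 1 system.
K_v = lim_{s→0} s·G(s) = K·2 / (12) = (1/6)·K.
e_ss = 8/K_v = 0.8 ⇒ K_v = 10 ⇒ K = 10/(1/6) = 60.

60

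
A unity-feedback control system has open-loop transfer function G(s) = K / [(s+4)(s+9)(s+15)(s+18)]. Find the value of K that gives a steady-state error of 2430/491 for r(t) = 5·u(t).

100

The open loop has no poles at the origin → type 0 system.
K_p = lim_{s→0} G(s) = K / (4·9·15·18) = (1/9720)·K.
e_ss = 5/(1 + K_p) = 2430/491 ⇒ 1 + (1/9720)·K = 491/486 ⇒ K = 100.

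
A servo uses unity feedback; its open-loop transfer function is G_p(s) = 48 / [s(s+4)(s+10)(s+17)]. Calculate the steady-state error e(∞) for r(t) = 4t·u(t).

170/3

One free integrator in G_p(s): this is a type 1 system.
K_v = lim_{s→0} s·G_p(s) = 48 / (4·10·17) = 6/85.
e_ss = 4/K_v = 4/(6/85) = 170/3.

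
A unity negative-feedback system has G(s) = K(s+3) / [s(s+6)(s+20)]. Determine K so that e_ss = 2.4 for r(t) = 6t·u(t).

100

One free integrator in G(s): this is a type 1 system.
K_v = lim_{s→0} s·G(s) = K·3 / (6·20) = 0.025·K.
e_ss = 6/K_v = 2.4 ⇒ K_v = 2.5 ⇒ K = 2.5/0.025 = 100.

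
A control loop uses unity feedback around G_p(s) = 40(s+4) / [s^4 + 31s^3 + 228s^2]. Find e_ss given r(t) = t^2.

2.85

Lowest-order denominator term is 228s^2, so the open loop has 2 poles at the origin → type 2 system.
K_a = lim_{s→0} s^2·G_p(s) = 40·4 / 228 = 40/57.
r(t) = t^2 gives R(s) = 2/s^3.
e_ss = 2/K_a = 2/(40/57) = 2.85.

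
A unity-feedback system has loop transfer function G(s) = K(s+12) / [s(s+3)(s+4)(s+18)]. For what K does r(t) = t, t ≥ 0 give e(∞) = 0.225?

80

System type = 1 (one pole at s=0).
K_v = lim_{s→0} s·G(s) = K·12 / (3·4·18) = (1/18)·K.
e_ss = 1/K_v = 0.225 ⇒ K_v = 40/9 ⇒ K = (40/9)/(1/18) = 80.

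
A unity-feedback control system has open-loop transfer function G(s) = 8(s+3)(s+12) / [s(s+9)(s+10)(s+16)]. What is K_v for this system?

G(s) has one factor of s in the denominator, so the system is type 1.
K_v = lim_{s→0} s·G(s) = 8·3·12 / (9·10·16) = 0.2.

0.2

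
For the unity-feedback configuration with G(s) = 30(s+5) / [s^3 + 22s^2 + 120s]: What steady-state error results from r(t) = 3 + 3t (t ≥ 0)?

The denominator has no term below 120s — 1 pole at s=0, type 1. Taking each input component in turn:
  • 3: tracked with zero error.
  • 3t: e_ss = 3/K_v with K_v=1.25 → 2.4.
Total e_ss = 2.4.

2.4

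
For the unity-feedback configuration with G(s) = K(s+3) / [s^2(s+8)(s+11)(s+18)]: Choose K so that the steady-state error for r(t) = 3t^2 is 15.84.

200

System type = 2 (two poles at s=0).
K_a = lim_{s→0} s^2·G(s) = K·3 / (8·11·18) = (1/528)·K.
e_ss = 6/K_a = 15.84 ⇒ K_a = 25/66 ⇒ K = (25/66)/(1/528) = 200.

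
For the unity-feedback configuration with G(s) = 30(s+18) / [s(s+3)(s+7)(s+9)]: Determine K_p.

infinity

K_p = lim_{s→0} G(s); with 1 pole at the origin the limit diverges, so K_p = ∞.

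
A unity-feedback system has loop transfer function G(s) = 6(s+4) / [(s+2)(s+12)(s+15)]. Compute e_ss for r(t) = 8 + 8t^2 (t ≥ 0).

G(s) has no factors of s in the denominator, so the system is type 0. Treating each term separately:
  • 8: e_ss = 8/(1+K_p) with K_p=1/15 → 7.5.
  • 8t^2: a type-0 system cannot track it, e_ss → ∞.
The unbounded component dominates.

infinity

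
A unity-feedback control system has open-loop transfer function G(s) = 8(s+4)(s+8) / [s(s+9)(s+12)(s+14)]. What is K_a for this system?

0

G(s) has one factor of s in the denominator, so the system is type 1.
K_a = lim_{s→0} s^2·G(s) = 0 (the extra factor of s kills the finite limit).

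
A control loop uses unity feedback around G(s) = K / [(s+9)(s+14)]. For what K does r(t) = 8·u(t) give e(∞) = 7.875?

2

System type = 0 (no poles at s=0).
K_p = lim_{s→0} G(s) = K / (9·14) = (1/126)·K.
e_ss = 8/(1 + K_p) = 7.875 ⇒ 1 + (1/126)·K = 64/63 ⇒ K = 2.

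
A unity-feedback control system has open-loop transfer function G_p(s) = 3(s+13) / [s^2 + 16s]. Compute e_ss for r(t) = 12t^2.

infinity

Factoring s from the denominator leaves a polynomial with constant term 16, so the system is type 1.
K_a = lim_{s→0} s^2·G_p(s) = 0; the steady-state error to this parabolic input grows without bound.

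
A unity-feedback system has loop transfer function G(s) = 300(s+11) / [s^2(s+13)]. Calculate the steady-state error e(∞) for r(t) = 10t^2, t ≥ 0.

13/165

Two free integrators in G(s): this is a type 2 system.
K_a = lim_{s→0} s^2·G(s) = 300·11 / (13) = 3300/13.
r(t) = 10t^2 gives R(s) = 20/s^3.
e_ss = 20/K_a = 20/(3300/13) = 13/165.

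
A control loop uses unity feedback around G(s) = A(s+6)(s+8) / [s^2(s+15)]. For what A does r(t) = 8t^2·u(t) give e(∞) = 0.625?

G(s) has two factors of s in the denominator, so the system is type 2.
K_a = lim_{s→0} s^2·G(s) = A·6·8 / (15) = 3.2·A.
e_ss = 16/K_a = 0.625 ⇒ K_a = 25.6 ⇒ A = 25.6/3.2 = 8.

8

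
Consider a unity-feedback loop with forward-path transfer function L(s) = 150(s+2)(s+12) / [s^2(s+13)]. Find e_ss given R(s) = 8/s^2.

System type = 2 (two poles at s=0).
A type-2 system has K_v = ∞, so it tracks a ramp input with zero steady-state error.

0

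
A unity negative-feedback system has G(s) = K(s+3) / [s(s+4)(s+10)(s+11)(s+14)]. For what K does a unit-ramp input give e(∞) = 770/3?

One free integrator in G(s): this is a type 1 system.
K_v = lim_{s→0} s·G(s) = K·3 / (4·10·11·14) = (3/6160)·K.
e_ss = 1/K_v = 770/3 ⇒ K_v = 3/770 ⇒ K = (3/770)/(3/6160) = 8.

8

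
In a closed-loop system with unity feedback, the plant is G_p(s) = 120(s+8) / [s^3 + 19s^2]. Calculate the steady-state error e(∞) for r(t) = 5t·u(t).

The denominator has no term below 19s^2 — 2 poles at s=0, type 2.
K_v = ∞ for a type-2 system; e_ss to a ramp is zero.

0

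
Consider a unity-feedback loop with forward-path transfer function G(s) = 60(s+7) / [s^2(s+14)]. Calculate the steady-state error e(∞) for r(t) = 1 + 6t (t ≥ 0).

0

Two free integrators in G(s): this is a type 2 system. Treating each term separately:
  • 1: tracked with zero error.
  • 6t: tracked with zero error.
Total e_ss = 0.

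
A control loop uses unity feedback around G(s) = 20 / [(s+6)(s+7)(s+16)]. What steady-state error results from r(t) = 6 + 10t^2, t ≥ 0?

The open loop has no poles at the origin → type 0 system. Taking each input component in turn:
  • 6: e_ss = 6/(1+K_p) with K_p=5/168 → 1008/173.
  • 10t^2: a type-0 system cannot track it, e_ss → ∞.
The unbounded component dominates.

infinity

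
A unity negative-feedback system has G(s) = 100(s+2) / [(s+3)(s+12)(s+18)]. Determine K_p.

25/81

System type = 0 (no poles at s=0).
K_p = lim_{s→0} G(s) = 100·2 / (3·12·18) = 25/81.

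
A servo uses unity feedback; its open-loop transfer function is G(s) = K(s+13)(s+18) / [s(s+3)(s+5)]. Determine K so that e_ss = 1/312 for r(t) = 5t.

G(s) has one factor of s in the denominator, so the system is type 1.
K_v = lim_{s→0} s·G(s) = K·13·18 / (3·5) = 15.6·K.
e_ss = 5/K_v = 1/312 ⇒ K_v = 1560 ⇒ K = 1560/15.6 = 100.

100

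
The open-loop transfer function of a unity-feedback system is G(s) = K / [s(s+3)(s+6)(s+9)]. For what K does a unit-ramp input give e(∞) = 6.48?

25

The open loop has one pole at the origin → type 1 system.
K_v = lim_{s→0} s·G(s) = K / (3·6·9) = (1/162)·K.
e_ss = 1/K_v = 6.48 ⇒ K_v = 25/162 ⇒ K = (25/162)/(1/162) = 25.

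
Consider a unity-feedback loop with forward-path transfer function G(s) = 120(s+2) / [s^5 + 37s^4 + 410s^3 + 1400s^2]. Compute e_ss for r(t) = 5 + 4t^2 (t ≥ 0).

The denominator has no term below 1400s^2 — 2 poles at s=0, type 2. Treating each term separately:
  • 5: tracked with zero error.
  • 4t^2: e_ss = 8/K_a with K_a=6/35 → 140/3.
Total e_ss = 140/3.

140/3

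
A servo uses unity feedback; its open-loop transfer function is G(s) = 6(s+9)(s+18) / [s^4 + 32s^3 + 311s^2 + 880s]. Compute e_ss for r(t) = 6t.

The denominator has no term below 880s — 1 pole at s=0, type 1.
K_v = lim_{s→0} s·G(s) = 6·9·18 / 880 = 243/220.
e_ss = 6/K_v = 6/(243/220) = 440/81.

440/81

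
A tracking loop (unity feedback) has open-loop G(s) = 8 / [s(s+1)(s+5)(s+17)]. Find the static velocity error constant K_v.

8/85

G(s) has one factor of s in the denominator, so the system is type 1.
K_v = lim_{s→0} s·G(s) = 8 / (1·5·17) = 8/85.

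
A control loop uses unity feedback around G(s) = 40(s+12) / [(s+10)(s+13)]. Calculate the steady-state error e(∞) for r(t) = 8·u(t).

G(s) has no factors of s in the denominator, so the system is type 0.
K_p = lim_{s→0} G(s) = 40·12 / (10·13) = 48/13.
e_ss = 8/(1 + K_p) = 8/(61/13) = 104/61.

104/61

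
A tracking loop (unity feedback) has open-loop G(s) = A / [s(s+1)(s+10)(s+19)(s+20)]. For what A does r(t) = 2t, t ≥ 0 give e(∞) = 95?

80

One free integrator in G(s): this is a type 1 system.
K_v = lim_{s→0} s·G(s) = A / (1·10·19·20) = (1/3800)·A.
e_ss = 2/K_v = 95 ⇒ K_v = 2/95 ⇒ A = (2/95)/(1/3800) = 80.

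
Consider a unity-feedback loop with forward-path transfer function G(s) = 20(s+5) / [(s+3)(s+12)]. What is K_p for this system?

25/9

G(s) has no factors of s in the denominator, so the system is type 0.
K_p = lim_{s→0} G(s) = 20·5 / (3·12) = 25/9.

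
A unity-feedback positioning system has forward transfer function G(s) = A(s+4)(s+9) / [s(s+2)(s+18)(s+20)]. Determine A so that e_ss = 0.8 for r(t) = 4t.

100

G(s) has one factor of s in the denominator, so the system is type 1.
K_v = lim_{s→0} s·G(s) = A·4·9 / (2·18·20) = 0.05·A.
e_ss = 4/K_v = 0.8 ⇒ K_v = 5 ⇒ A = 5/0.05 = 100.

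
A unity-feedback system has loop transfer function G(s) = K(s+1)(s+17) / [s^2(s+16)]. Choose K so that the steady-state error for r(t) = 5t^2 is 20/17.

8

Two free integrators in G(s): this is a type 2 system.
K_a = lim_{s→0} s^2·G(s) = K·1·17 / (16) = 1.0625·K.
e_ss = 10/K_a = 20/17 ⇒ K_a = 8.5 ⇒ K = 8.5/1.0625 = 8.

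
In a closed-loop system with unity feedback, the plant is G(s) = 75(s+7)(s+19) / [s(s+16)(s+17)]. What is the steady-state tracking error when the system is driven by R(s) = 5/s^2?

The open loop has one pole at the origin → type 1 system.
K_v = lim_{s→0} s·G(s) = 75·7·19 / (16·17) = 9975/272.
e_ss = 5/K_v = 5/(9975/272) = 272/1995.

272/1995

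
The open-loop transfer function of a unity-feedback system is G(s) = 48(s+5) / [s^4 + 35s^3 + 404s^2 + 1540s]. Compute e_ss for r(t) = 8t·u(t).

Lowest-order denominator term is 1540s, so the open loop has 1 pole at the origin → type 1 system.
K_v = lim_{s→0} s·G(s) = 48·5 / 1540 = 12/77.
e_ss = 8/K_v = 8/(12/77) = 154/3.

154/3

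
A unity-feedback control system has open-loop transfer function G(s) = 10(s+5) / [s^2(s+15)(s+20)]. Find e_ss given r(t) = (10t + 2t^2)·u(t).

Two free integrators in G(s): this is a type 2 system. By superposition:
  • 10t: tracked with zero error.
  • 2t^2: e_ss = 4/K_a with K_a=1/6 → 24.
Total e_ss = 24.

24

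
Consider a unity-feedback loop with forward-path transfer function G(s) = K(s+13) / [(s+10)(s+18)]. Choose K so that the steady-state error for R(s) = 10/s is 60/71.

150

No free integrators in G(s): this is a type 0 system.
K_p = lim_{s→0} G(s) = K·13 / (10·18) = (13/180)·K.
e_ss = 10/(1 + K_p) = 60/71 ⇒ 1 + (13/180)·K = 71/6 ⇒ K = 150.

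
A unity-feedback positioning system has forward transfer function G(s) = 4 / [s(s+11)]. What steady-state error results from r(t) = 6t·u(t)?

16.5

System type = 1 (one pole at s=0).
K_v = lim_{s→0} s·G(s) = 4 / (11) = 4/11.
e_ss = 6/K_v = 6/(4/11) = 16.5.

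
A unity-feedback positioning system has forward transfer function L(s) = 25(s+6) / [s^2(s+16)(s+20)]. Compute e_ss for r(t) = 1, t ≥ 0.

The open loop has two poles at the origin → type 2 system.
A type-2 system has K_p = ∞, so it tracks a step input with zero steady-state error.

0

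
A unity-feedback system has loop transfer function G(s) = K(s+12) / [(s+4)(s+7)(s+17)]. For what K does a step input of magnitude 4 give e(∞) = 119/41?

System type = 0 (no poles at s=0).
K_p = lim_{s→0} G(s) = K·12 / (4·7·17) = (3/119)·K.
e_ss = 4/(1 + K_p) = 119/41 ⇒ 1 + (3/119)·K = 164/119 ⇒ K = 15.

15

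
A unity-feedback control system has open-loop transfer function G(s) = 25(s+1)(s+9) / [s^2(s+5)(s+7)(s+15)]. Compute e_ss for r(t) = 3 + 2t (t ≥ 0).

0

The open loop has two poles at the origin → type 2 system. By superposition:
  • 3: tracked with zero error.
  • 2t: tracked with zero error.
Total e_ss = 0.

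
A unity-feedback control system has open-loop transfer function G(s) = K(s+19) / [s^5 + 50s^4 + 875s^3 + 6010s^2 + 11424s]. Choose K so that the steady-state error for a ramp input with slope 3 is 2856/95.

60

Lowest-order denominator term is 11424s, so the open loop has 1 pole at the origin → type 1 system.
K_v = lim_{s→0} s·G(s) = K·19 / 11424 = (19/11424)·K.
e_ss = 3/K_v = 2856/95 ⇒ K_v = 95/952 ⇒ K = (95/952)/(19/11424) = 60.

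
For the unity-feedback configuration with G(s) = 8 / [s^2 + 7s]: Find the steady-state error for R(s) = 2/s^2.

The denominator has no term below 7s — 1 pole at s=0, type 1.
K_v = lim_{s→0} s·G(s) = 8 / 7 = 8/7.
e_ss = 2/K_v = 2/(8/7) = 1.75.

1.75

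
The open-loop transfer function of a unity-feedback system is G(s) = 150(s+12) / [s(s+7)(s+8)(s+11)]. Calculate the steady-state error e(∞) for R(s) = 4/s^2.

System type = 1 (one pole at s=0).
K_v = lim_{s→0} s·G(s) = 150·12 / (7·8·11) = 225/77.
e_ss = 4/K_v = 4/(225/77) = 308/225.

308/225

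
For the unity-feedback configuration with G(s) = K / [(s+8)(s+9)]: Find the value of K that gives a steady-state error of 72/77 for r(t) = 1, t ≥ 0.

G(s) has no factors of s in the denominator, so the system is type 0.
K_p = lim_{s→0} G(s) = K / (8·9) = (1/72)·K.
e_ss = 1/(1 + K_p) = 72/77 ⇒ 1 + (1/72)·K = 77/72 ⇒ K = 5.

5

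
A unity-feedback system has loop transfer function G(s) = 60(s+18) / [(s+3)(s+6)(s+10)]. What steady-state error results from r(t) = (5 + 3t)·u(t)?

infinity

System type = 0 (no poles at s=0). By superposition:
  • 5: e_ss = 5/(1+K_p) with K_p=6 → 5/7.
  • 3t: a type-0 system cannot track it, e_ss → ∞.
The unbounded component dominates.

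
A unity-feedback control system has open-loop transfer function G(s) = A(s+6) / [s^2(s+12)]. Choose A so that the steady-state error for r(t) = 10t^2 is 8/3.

Two free integrators in G(s): this is a type 2 system.
K_a = lim_{s→0} s^2·G(s) = A·6 / (12) = 0.5·A.
e_ss = 20/K_a = 8/3 ⇒ K_a = 7.5 ⇒ A = 7.5/0.5 = 15.

15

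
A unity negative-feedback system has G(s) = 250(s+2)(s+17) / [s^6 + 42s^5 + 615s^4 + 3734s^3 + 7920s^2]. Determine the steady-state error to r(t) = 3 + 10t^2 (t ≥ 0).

The denominator has no term below 7920s^2 — 2 poles at s=0, type 2. By superposition:
  • 3: tracked with zero error.
  • 10t^2: e_ss = 20/K_a with K_a=425/396 → 1584/85.
Total e_ss = 1584/85.

1584/85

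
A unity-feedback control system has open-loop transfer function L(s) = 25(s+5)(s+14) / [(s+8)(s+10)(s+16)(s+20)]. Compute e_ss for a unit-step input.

System type = 0 (no poles at s=0).
K_p = lim_{s→0} L(s) = 25·5·14 / (8·10·16·20) = 35/512.
e_ss = 1/(1 + K_p) = 1/(547/512) = 512/547.

512/547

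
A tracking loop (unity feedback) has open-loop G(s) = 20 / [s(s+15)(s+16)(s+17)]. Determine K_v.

1/204

G(s) has one factor of s in the denominator, so the system is type 1.
K_v = lim_{s→0} s·G(s) = 20 / (15·16·17) = 1/204.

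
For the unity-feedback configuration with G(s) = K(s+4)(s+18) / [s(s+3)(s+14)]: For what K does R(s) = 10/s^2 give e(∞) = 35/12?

One free integrator in G(s): this is a type 1 system.
K_v = lim_{s→0} s·G(s) = K·4·18 / (3·14) = (12/7)·K.
e_ss = 10/K_v = 35/12 ⇒ K_v = 24/7 ⇒ K = (24/7)/(12/7) = 2.

2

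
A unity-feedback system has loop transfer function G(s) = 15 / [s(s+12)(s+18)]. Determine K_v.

5/72

G(s) has one factor of s in the denominator, so the system is type 1.
K_v = lim_{s→0} s·G(s) = 15 / (12·18) = 5/72.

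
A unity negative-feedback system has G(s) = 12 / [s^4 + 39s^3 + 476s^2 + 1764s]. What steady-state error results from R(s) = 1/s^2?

147

Factoring s from the denominator leaves a polynomial with constant term 1764, so the system is type 1.
K_v = lim_{s→0} s·G(s) = 12 / 1764 = 1/147.
e_ss = 1/K_v = 1/(1/147) = 147.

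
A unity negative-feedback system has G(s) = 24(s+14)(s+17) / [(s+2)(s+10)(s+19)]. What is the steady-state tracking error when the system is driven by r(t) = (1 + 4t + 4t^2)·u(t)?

G(s) has no factors of s in the denominator, so the system is type 0. By superposition:
  • 1: e_ss = 1/(1+K_p) with K_p=1428/95 → 95/1523.
  • 4t: a type-0 system cannot track it, e_ss → ∞.
  • 4t^2: a type-0 system cannot track it, e_ss → ∞.
The unbounded component dominates.

infinity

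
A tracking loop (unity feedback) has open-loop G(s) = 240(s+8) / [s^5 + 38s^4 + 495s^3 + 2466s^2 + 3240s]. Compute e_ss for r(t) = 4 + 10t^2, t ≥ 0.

The denominator has no term below 3240s — 1 pole at s=0, type 1. Treating each term separately:
  • 4: tracked with zero error.
  • 10t^2: a type-1 system cannot track it, e_ss → ∞.
The unbounded component dominates.

infinity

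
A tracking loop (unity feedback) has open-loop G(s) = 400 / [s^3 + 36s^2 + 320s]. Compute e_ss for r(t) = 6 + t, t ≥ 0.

Lowest-order denominator term is 320s, so the open loop has 1 pole at the origin → type 1 system. By superposition:
  • 6: tracked with zero error.
  • t: e_ss = 1/K_v with K_v=1.25 → 0.8.
Total e_ss = 0.8.

0.8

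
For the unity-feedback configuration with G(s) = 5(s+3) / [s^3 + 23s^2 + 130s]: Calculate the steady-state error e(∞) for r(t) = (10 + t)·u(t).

26/3

Factoring s from the denominator leaves a polynomial with constant term 130, so the system is type 1. By superposition:
  • 10: tracked with zero error.
  • t: e_ss = 1/K_v with K_v=3/26 → 26/3.
Total e_ss = 26/3.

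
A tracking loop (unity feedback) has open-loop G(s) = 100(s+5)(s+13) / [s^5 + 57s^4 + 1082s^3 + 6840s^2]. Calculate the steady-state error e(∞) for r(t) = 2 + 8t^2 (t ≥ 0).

5472/325

Factoring s^2 from the denominator leaves a polynomial with constant term 6840, so the system is type 2. Taking each input component in turn:
  • 2: tracked with zero error.
  • 8t^2: e_ss = 16/K_a with K_a=325/342 → 5472/325.
Total e_ss = 5472/325.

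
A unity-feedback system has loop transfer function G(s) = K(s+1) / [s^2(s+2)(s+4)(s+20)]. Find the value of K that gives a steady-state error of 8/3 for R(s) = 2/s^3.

120

System type = 2 (two poles at s=0).
K_a = lim_{s→0} s^2·G(s) = K·1 / (2·4·20) = (1/160)·K.
e_ss = 2/K_a = 8/3 ⇒ K_a = 0.75 ⇒ K = 0.75/(1/160) = 120.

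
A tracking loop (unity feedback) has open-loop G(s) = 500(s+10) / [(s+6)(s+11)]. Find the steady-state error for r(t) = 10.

330/2533

No free integrators in G(s): this is a type 0 system.
K_p = lim_{s→0} G(s) = 500·10 / (6·11) = 2500/33.
e_ss = 10/(1 + K_p) = 10/(2533/33) = 330/2533.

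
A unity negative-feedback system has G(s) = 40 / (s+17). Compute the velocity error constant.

0

G(s) has no factors of s in the denominator, so the system is type 0.
K_v = lim_{s→0} s·G(s) = 0 (the extra factor of s kills the finite limit).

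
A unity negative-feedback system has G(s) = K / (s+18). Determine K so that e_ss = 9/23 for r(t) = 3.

The open loop has no poles at the origin → type 0 system.
K_p = lim_{s→0} G(s) = K / (18) = (1/18)·K.
e_ss = 3/(1 + K_p) = 9/23 ⇒ 1 + (1/18)·K = 23/3 ⇒ K = 120.

120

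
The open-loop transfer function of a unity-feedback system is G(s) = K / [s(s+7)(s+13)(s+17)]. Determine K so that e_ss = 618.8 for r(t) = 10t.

25

System type = 1 (one pole at s=0).
K_v = lim_{s→0} s·G(s) = K / (7·13·17) = (1/1547)·K.
e_ss = 10/K_v = 618.8 ⇒ K_v = 25/1547 ⇒ K = (25/1547)/(1/1547) = 25.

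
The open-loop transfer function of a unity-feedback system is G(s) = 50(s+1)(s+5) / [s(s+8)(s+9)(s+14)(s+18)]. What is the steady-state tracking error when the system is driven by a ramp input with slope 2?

145.152

G(s) has one factor of s in the denominator, so the system is type 1.
K_v = lim_{s→0} s·G(s) = 50·1·5 / (8·9·14·18) = 125/9072.
e_ss = 2/K_v = 2/(125/9072) = 145.152.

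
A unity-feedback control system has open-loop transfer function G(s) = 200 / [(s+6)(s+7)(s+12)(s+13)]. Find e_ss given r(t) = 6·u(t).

The open loop has no poles at the origin → type 0 system.
K_p = lim_{s→0} G(s) = 200 / (6·7·12·13) = 25/819.
e_ss = 6/(1 + K_p) = 6/(844/819) = 2457/422.

2457/422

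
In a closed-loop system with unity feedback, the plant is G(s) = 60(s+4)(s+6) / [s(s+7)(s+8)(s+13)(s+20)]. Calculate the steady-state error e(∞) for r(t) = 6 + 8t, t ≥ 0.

728/9

The open loop has one pole at the origin → type 1 system. Taking each input component in turn:
  • 6: tracked with zero error.
  • 8t: e_ss = 8/K_v with K_v=9/91 → 728/9.
Total e_ss = 728/9.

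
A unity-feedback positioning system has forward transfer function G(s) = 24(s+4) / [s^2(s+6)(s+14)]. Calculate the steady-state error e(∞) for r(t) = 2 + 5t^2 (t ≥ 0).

System type = 2 (two poles at s=0). Taking each input component in turn:
  • 2: tracked with zero error.
  • 5t^2: e_ss = 10/K_a with K_a=8/7 → 8.75.
Total e_ss = 8.75.

8.75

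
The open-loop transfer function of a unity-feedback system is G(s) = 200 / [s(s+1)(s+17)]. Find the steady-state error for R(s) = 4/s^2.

0.34

System type = 1 (one pole at s=0).
K_v = lim_{s→0} s·G(s) = 200 / (1·17) = 200/17.
e_ss = 4/K_v = 4/(200/17) = 0.34.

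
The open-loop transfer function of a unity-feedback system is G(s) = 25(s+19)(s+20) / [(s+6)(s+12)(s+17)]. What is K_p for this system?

No free integrators in G(s): this is a type 0 system.
K_p = lim_{s→0} G(s) = 25·19·20 / (6·12·17) = 2375/306.

2375/306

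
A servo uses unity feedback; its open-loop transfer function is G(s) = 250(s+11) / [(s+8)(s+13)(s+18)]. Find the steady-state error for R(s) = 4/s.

The open loop has no poles at the origin → type 0 system.
K_p = lim_{s→0} G(s) = 250·11 / (8·13·18) = 1375/936.
e_ss = 4/(1 + K_p) = 4/(2311/936) = 3744/2311.

3744/2311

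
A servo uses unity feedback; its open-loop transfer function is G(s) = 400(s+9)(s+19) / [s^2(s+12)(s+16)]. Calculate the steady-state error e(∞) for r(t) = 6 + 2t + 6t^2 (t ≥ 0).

G(s) has two factors of s in the denominator, so the system is type 2. Taking each input component in turn:
  • 6: tracked with zero error.
  • 2t: tracked with zero error.
  • 6t^2: e_ss = 12/K_a with K_a=356.25 → 16/475.
Total e_ss = 16/475.

16/475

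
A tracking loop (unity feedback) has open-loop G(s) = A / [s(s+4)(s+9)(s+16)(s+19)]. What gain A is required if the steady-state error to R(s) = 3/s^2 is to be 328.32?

100

The open loop has one pole at the origin → type 1 system.
K_v = lim_{s→0} s·G(s) = A / (4·9·16·19) = (1/10944)·A.
e_ss = 3/K_v = 328.32 ⇒ K_v = 25/2736 ⇒ A = (25/2736)/(1/10944) = 100.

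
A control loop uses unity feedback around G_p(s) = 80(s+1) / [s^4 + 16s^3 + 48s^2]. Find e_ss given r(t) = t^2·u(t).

1.2

Factoring s^2 from the denominator leaves a polynomial with constant term 48, so the system is type 2.
K_a = lim_{s→0} s^2·G_p(s) = 80·1 / 48 = 5/3.
r(t) = t^2 gives R(s) = 2/s^3.
e_ss = 2/K_a = 2/(5/3) = 1.2.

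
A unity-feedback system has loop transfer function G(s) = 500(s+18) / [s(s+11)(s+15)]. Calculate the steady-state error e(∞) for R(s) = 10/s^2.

G(s) has one factor of s in the denominator, so the system is type 1.
K_v = lim_{s→0} s·G(s) = 500·18 / (11·15) = 600/11.
e_ss = 10/K_v = 10/(600/11) = 11/60.

11/60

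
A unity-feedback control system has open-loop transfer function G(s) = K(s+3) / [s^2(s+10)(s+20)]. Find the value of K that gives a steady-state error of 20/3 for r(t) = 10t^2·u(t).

Two free integrators in G(s): this is a type 2 system.
K_a = lim_{s→0} s^2·G(s) = K·3 / (10·20) = 0.015·K.
e_ss = 20/K_a = 20/3 ⇒ K_a = 3 ⇒ K = 3/0.015 = 200.

200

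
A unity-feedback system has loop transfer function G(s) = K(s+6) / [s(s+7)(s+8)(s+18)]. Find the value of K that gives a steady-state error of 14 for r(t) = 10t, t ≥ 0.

One free integrator in G(s): this is a type 1 system.
K_v = lim_{s→0} s·G(s) = K·6 / (7·8·18) = (1/168)·K.
e_ss = 10/K_v = 14 ⇒ K_v = 5/7 ⇒ K = (5/7)/(1/168) = 120.

120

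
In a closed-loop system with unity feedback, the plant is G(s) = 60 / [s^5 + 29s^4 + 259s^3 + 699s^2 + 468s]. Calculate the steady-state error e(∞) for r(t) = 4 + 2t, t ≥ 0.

15.6

Factoring s from the denominator leaves a polynomial with constant term 468, so the system is type 1. Treating each term separately:
  • 4: tracked with zero error.
  • 2t: e_ss = 2/K_v with K_v=5/39 → 15.6.
Total e_ss = 15.6.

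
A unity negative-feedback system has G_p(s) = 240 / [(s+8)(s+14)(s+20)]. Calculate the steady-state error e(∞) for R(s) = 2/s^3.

The open loop has no poles at the origin → type 0 system.
For a type-0 system K_a = 0, so e_ss to a parabolic input is unbounded.

infinity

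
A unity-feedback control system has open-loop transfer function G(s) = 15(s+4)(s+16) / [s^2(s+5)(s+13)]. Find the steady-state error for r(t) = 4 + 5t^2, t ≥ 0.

65/96

G(s) has two factors of s in the denominator, so the system is type 2. Taking each input component in turn:
  • 4: tracked with zero error.
  • 5t^2: e_ss = 10/K_a with K_a=192/13 → 65/96.
Total e_ss = 65/96.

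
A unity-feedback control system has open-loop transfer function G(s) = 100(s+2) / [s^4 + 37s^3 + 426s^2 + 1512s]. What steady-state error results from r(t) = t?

7.56

Lowest-order denominator term is 1512s, so the open loop has 1 pole at the origin → type 1 system.
K_v = lim_{s→0} s·G(s) = 100·2 / 1512 = 25/189.
e_ss = 1/K_v = 1/(25/189) = 7.56.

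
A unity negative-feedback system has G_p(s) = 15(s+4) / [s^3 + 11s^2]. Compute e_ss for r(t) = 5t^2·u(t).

11/6

Factoring s^2 from the denominator leaves a polynomial with constant term 11, so the system is type 2.
K_a = lim_{s→0} s^2·G_p(s) = 15·4 / 11 = 60/11.
r(t) = 5t^2 gives R(s) = 10/s^3.
e_ss = 10/K_a = 10/(60/11) = 11/6.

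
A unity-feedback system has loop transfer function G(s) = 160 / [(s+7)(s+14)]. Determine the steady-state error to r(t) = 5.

The open loop has no poles at the origin → type 0 system.
K_p = lim_{s→0} G(s) = 160 / (7·14) = 80/49.
e_ss = 5/(1 + K_p) = 5/(129/49) = 245/129.

245/129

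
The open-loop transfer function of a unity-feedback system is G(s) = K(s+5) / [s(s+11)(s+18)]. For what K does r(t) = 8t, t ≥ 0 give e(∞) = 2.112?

The open loop has one pole at the origin → type 1 system.
K_v = lim_{s→0} s·G(s) = K·5 / (11·18) = (5/198)·K.
e_ss = 8/K_v = 2.112 ⇒ K_v = 125/33 ⇒ K = (125/33)/(5/198) = 150.

150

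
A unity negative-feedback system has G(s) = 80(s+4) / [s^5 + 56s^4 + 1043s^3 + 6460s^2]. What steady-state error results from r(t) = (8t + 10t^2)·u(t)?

Lowest-order denominator term is 6460s^2, so the open loop has 2 poles at the origin → type 2 system. Taking each input component in turn:
  • 8t: tracked with zero error.
  • 10t^2: e_ss = 20/K_a with K_a=16/323 → 403.75.
Total e_ss = 403.75.

403.75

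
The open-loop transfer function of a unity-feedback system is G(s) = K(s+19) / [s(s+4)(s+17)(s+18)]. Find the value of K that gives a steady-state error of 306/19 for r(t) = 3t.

12

The open loop has one pole at the origin → type 1 system.
K_v = lim_{s→0} s·G(s) = K·19 / (4·17·18) = (19/1224)·K.
e_ss = 3/K_v = 306/19 ⇒ K_v = 19/102 ⇒ K = (19/102)/(19/1224) = 12.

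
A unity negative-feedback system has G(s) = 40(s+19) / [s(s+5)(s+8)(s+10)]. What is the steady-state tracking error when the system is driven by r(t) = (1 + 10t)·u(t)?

100/19

One free integrator in G(s): this is a type 1 system. Taking each input component in turn:
  • 1: tracked with zero error.
  • 10t: e_ss = 10/K_v with K_v=1.9 → 100/19.
Total e_ss = 100/19.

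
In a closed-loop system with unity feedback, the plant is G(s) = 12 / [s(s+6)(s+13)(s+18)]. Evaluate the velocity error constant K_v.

The open loop has one pole at the origin → type 1 system.
K_v = lim_{s→0} s·G(s) = 12 / (6·13·18) = 1/117.

1/117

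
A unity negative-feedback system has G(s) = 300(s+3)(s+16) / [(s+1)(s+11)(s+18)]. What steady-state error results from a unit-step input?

11/811

System type = 0 (no poles at s=0).
K_p = lim_{s→0} G(s) = 300·3·16 / (1·11·18) = 800/11.
e_ss = 1/(1 + K_p) = 1/(811/11) = 11/811.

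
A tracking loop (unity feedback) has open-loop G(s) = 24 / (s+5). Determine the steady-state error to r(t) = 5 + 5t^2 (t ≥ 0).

The open loop has no poles at the origin → type 0 system. Treating each term separately:
  • 5: e_ss = 5/(1+K_p) with K_p=4.8 → 25/29.
  • 5t^2: a type-0 system cannot track it, e_ss → ∞.
The unbounded component dominates.

infinity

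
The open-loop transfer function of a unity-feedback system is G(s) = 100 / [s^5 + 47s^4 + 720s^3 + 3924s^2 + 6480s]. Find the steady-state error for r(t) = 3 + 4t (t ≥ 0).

259.2

Factoring s from the denominator leaves a polynomial with constant term 6480, so the system is type 1. Treating each term separately:
  • 3: tracked with zero error.
  • 4t: e_ss = 4/K_v with K_v=5/324 → 259.2.
Total e_ss = 259.2.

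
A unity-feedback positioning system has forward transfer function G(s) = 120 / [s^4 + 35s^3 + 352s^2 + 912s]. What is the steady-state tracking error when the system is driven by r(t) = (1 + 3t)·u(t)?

22.8

Factoring s from the denominator leaves a polynomial with constant term 912, so the system is type 1. Treating each term separately:
  • 1: tracked with zero error.
  • 3t: e_ss = 3/K_v with K_v=5/38 → 22.8.
Total e_ss = 22.8.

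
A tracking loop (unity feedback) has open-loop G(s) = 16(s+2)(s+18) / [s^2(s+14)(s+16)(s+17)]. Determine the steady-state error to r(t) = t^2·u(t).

Two free integrators in G(s): this is a type 2 system.
K_a = lim_{s→0} s^2·G(s) = 16·2·18 / (14·16·17) = 18/119.
r(t) = t^2 gives R(s) = 2/s^3.
e_ss = 2/K_a = 2/(18/119) = 119/9.

119/9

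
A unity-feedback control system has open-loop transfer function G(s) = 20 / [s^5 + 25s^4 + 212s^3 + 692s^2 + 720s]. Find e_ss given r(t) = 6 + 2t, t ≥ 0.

Lowest-order denominator term is 720s, so the open loop has 1 pole at the origin → type 1 system. Taking each input component in turn:
  • 6: tracked with zero error.
  • 2t: e_ss = 2/K_v with K_v=1/36 → 72.
Total e_ss = 72.

72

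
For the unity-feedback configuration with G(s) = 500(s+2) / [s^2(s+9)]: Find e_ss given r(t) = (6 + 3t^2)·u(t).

The open loop has two poles at the origin → type 2 system. By superposition:
  • 6: tracked with zero error.
  • 3t^2: e_ss = 6/K_a with K_a=1000/9 → 0.054.
Total e_ss = 0.054.

0.054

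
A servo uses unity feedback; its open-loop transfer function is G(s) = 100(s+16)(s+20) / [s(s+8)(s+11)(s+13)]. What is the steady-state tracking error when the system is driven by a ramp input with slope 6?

G(s) has one factor of s in the denominator, so the system is type 1.
K_v = lim_{s→0} s·G(s) = 100·16·20 / (8·11·13) = 4000/143.
e_ss = 6/K_v = 6/(4000/143) = 0.2145.

0.2145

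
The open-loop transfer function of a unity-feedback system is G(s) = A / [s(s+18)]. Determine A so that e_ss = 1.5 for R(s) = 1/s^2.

12

System type = 1 (one pole at s=0).
K_v = lim_{s→0} s·G(s) = A / (18) = (1/18)·A.
e_ss = 1/K_v = 1.5 ⇒ K_v = 2/3 ⇒ A = (2/3)/(1/18) = 12.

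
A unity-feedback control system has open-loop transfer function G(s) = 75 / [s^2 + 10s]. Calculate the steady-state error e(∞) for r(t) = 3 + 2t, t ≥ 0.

4/15

Lowest-order denominator term is 10s, so the open loop has 1 pole at the origin → type 1 system. Taking each input component in turn:
  • 3: tracked with zero error.
  • 2t: e_ss = 2/K_v with K_v=7.5 → 4/15.
Total e_ss = 4/15.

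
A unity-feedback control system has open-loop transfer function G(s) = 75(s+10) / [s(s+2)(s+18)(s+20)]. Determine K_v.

G(s) has one factor of s in the denominator, so the system is type 1.
K_v = lim_{s→0} s·G(s) = 75·10 / (2·18·20) = 25/24.

25/24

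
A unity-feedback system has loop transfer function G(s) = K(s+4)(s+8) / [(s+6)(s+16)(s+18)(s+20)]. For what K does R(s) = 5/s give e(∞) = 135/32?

The open loop has no poles at the origin → type 0 system.
K_p = lim_{s→0} G(s) = K·4·8 / (6·16·18·20) = (1/1080)·K.
e_ss = 5/(1 + K_p) = 135/32 ⇒ 1 + (1/1080)·K = 32/27 ⇒ K = 200.

200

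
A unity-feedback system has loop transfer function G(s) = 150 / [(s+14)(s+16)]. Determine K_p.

75/112

System type = 0 (no poles at s=0).
K_p = lim_{s→0} G(s) = 150 / (14·16) = 75/112.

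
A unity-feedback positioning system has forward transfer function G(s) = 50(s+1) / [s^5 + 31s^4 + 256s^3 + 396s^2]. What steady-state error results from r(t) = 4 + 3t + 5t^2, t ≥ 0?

79.2

Factoring s^2 from the denominator leaves a polynomial with constant term 396, so the system is type 2. Treating each term separately:
  • 4: tracked with zero error.
  • 3t: tracked with zero error.
  • 5t^2: e_ss = 10/K_a with K_a=25/198 → 79.2.
Total e_ss = 79.2.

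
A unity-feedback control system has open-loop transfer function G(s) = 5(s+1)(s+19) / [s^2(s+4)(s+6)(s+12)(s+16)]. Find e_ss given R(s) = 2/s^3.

System type = 2 (two poles at s=0).
K_a = lim_{s→0} s^2·G(s) = 5·1·19 / (4·6·12·16) = 95/4608.
r(t) = t^2 gives R(s) = 2/s^3.
e_ss = 2/K_a = 2/(95/4608) = 9216/95.

9216/95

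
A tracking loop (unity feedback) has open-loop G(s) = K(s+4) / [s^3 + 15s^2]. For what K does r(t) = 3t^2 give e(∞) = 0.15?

Lowest-order denominator term is 15s^2, so the open loop has 2 poles at the origin → type 2 system.
K_a = lim_{s→0} s^2·G(s) = K·4 / 15 = (4/15)·K.
e_ss = 6/K_a = 0.15 ⇒ K_a = 40 ⇒ K = 40/(4/15) = 150.

150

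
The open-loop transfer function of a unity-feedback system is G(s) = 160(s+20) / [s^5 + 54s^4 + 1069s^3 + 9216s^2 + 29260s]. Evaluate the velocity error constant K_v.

The denominator has no term below 29260s — 1 pole at s=0, type 1.
K_v = lim_{s→0} s·G(s) = 160·20 / 29260 = 160/1463.

160/1463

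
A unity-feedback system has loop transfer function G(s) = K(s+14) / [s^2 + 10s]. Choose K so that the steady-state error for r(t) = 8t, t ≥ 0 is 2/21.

The denominator has no term below 10s — 1 pole at s=0, type 1.
K_v = lim_{s→0} s·G(s) = K·14 / 10 = 1.4·K.
e_ss = 8/K_v = 2/21 ⇒ K_v = 84 ⇒ K = 84/1.4 = 60.

60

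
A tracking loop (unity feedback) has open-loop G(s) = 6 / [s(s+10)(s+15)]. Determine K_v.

0.04

System type = 1 (one pole at s=0).
K_v = lim_{s→0} s·G(s) = 6 / (10·15) = 0.04.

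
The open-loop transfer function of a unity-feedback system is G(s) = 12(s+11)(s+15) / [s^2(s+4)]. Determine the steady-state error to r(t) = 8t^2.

Two free integrators in G(s): this is a type 2 system.
K_a = lim_{s→0} s^2·G(s) = 12·11·15 / (4) = 495.
r(t) = 8t^2 gives R(s) = 16/s^3.
e_ss = 16/K_a = 16/495.

16/495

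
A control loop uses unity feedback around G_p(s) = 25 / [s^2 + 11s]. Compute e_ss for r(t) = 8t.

3.52

The denominator has no term below 11s — 1 pole at s=0, type 1.
K_v = lim_{s→0} s·G_p(s) = 25 / 11 = 25/11.
e_ss = 8/K_v = 8/(25/11) = 3.52.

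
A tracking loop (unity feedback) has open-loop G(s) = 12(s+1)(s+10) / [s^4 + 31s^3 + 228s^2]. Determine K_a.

10/19

The denominator has no term below 228s^2 — 2 poles at s=0, type 2.
K_a = lim_{s→0} s^2·G(s) = 12·1·10 / 228 = 10/19.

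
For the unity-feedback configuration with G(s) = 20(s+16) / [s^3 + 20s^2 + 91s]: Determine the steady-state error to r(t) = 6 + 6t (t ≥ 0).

273/160

Lowest-order denominator term is 91s, so the open loop has 1 pole at the origin → type 1 system. Taking each input component in turn:
  • 6: tracked with zero error.
  • 6t: e_ss = 6/K_v with K_v=320/91 → 273/160.
Total e_ss = 273/160.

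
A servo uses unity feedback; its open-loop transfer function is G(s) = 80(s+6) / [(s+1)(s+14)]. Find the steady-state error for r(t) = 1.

7/247

No free integrators in G(s): this is a type 0 system.
K_p = lim_{s→0} G(s) = 80·6 / (1·14) = 240/7.
e_ss = 1/(1 + K_p) = 1/(247/7) = 7/247.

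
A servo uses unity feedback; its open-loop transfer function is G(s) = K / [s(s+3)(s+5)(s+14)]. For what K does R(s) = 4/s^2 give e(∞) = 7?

120

G(s) has one factor of s in the denominator, so the system is type 1.
K_v = lim_{s→0} s·G(s) = K / (3·5·14) = (1/210)·K.
e_ss = 4/K_v = 7 ⇒ K_v = 4/7 ⇒ K = (4/7)/(1/210) = 120.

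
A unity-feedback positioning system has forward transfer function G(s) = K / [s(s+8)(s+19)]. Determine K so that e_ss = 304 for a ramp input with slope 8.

One free integrator in G(s): this is a type 1 system.
K_v = lim_{s→0} s·G(s) = K / (8·19) = (1/152)·K.
e_ss = 8/K_v = 304 ⇒ K_v = 1/38 ⇒ K = (1/38)/(1/152) = 4.

4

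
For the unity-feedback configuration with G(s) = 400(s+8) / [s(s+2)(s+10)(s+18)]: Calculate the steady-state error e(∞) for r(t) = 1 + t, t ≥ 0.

The open loop has one pole at the origin → type 1 system. By superposition:
  • 1: tracked with zero error.
  • t: e_ss = 1/K_v with K_v=80/9 → 0.1125.
Total e_ss = 0.1125.

0.1125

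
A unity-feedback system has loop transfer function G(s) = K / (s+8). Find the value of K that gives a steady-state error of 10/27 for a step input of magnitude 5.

100

System type = 0 (no poles at s=0).
K_p = lim_{s→0} G(s) = K / (8) = 0.125·K.
e_ss = 5/(1 + K_p) = 10/27 ⇒ 1 + 0.125·K = 13.5 ⇒ K = 100.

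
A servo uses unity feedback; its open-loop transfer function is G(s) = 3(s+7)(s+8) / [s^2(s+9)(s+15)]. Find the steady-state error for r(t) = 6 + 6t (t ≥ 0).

G(s) has two factors of s in the denominator, so the system is type 2. By superposition:
  • 6: tracked with zero error.
  • 6t: tracked with zero error.
Total e_ss = 0.

0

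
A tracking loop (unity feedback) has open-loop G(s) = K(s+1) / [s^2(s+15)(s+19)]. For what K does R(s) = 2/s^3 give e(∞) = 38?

15

G(s) has two factors of s in the denominator, so the system is type 2.
K_a = lim_{s→0} s^2·G(s) = K·1 / (15·19) = (1/285)·K.
e_ss = 2/K_a = 38 ⇒ K_a = 1/19 ⇒ K = (1/19)/(1/285) = 15.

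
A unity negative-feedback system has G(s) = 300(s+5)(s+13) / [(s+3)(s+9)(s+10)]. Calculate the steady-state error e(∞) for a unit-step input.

9/659

The open loop has no poles at the origin → type 0 system.
K_p = lim_{s→0} G(s) = 300·5·13 / (3·9·10) = 650/9.
e_ss = 1/(1 + K_p) = 1/(659/9) = 9/659.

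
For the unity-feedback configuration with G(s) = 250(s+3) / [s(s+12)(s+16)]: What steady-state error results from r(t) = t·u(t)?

One free integrator in G(s): this is a type 1 system.
K_v = lim_{s→0} s·G(s) = 250·3 / (12·16) = 125/32.
e_ss = 1/K_v = 1/(125/32) = 0.256.

0.256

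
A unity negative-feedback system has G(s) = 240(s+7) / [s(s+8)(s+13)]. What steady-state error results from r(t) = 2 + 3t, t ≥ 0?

G(s) has one factor of s in the denominator, so the system is type 1. By superposition:
  • 2: tracked with zero error.
  • 3t: e_ss = 3/K_v with K_v=210/13 → 13/70.
Total e_ss = 13/70.

13/70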